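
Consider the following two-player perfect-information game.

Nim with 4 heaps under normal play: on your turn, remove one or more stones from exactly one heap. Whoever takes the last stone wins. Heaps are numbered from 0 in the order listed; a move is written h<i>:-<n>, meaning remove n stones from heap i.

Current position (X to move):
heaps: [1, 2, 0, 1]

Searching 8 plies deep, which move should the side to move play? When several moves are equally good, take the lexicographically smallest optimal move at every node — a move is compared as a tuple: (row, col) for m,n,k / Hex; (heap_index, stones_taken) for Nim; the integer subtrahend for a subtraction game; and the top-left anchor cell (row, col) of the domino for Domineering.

ply 1, X at (1,2,0,1) | h0:-1=-1→(0,2,0,1); h1:-1=-1→(1,1,0,1); h1:-2=+1→(1,0,0,1)*; h3:-1=-1→(1,2,0,0)
ply 2, O at (1,0,0,1) | h0:-1=-1→(0,0,0,1)*; h3:-1=-1→(1,0,0,0)
ply 3, X at (0,0,0,1) | h3:-1=+1→(0,0,0,0)*
ply 4: (0,0,0,0) is terminal -1 (O); from (1,2,0,1) depth 8

X's best at [(1,2,0,1)]: h1:-2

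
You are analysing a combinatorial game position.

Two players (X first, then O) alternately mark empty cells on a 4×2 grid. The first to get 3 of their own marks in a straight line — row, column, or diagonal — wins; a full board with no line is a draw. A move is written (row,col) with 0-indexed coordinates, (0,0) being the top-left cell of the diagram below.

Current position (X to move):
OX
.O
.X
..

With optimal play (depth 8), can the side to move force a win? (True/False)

ply 1, X at OX/.O/.X/.. | (1,0)=+0→OX/XO/.X/..*; (2,0)=+0→OX/.O/XX/..; (3,0)=+0→OX/.O/.X/X.; (3,1)=+0→OX/.O/.X/.X
ply 2, O at OX/XO/.X/.. | (2,0)=+0→OX/XO/OX/..*; (3,0)=+0→OX/XO/.X/O.; (3,1)=+0→OX/XO/.X/.O
ply 3, X at OX/XO/OX/.. | (3,0)=+0→OX/XO/OX/X.*; (3,1)=+0→OX/XO/OX/.X
ply 4, O at OX/XO/OX/X. | (3,1)=+0→OX/XO/OX/XO*
ply 5: OX/XO/OX/XO is terminal +0 (X); from OX/.O/.X/.. depth 8

X winning at [OX/.O/.X/..]: False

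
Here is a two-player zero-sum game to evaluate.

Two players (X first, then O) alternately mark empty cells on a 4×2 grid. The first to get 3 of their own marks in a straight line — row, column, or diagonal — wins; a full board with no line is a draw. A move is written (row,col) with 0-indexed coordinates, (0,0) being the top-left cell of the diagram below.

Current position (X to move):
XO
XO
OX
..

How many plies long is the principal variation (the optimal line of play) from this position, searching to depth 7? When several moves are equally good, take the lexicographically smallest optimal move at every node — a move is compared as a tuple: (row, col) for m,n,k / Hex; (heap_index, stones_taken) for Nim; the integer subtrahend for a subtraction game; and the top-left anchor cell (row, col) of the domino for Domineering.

PV length from [XO/XO/OX/..]: 2 plies

ply 1, X at XO/XO/OX/.. | (3,0)=+0→XO/XO/OX/X.*; (3,1)=+0→XO/XO/OX/.X
ply 2, O at XO/XO/OX/X. | (3,1)=+0→XO/XO/OX/XO*
ply 3: XO/XO/OX/XO is terminal +0 (X); from XO/XO/OX/.. depth 7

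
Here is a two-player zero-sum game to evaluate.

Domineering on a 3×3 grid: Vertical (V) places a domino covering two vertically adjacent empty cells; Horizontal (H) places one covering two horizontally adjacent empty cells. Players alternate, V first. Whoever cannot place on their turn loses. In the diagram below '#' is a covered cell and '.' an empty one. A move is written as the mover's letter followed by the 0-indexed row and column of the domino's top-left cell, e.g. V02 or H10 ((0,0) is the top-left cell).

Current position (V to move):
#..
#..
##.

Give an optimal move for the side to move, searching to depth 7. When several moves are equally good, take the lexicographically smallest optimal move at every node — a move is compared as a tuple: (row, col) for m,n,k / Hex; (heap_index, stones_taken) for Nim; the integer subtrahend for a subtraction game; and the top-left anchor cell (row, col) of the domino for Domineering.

ply 1, V at #../#../##. | V01=+1→##./##./##.*; V02=+1→#.#/#.#/##.; V12=-1→#../#.#/###
ply 2: ##./##./##. is terminal -1 (H); from #../#../##. depth 7

V's best at [#../#../##.]: V01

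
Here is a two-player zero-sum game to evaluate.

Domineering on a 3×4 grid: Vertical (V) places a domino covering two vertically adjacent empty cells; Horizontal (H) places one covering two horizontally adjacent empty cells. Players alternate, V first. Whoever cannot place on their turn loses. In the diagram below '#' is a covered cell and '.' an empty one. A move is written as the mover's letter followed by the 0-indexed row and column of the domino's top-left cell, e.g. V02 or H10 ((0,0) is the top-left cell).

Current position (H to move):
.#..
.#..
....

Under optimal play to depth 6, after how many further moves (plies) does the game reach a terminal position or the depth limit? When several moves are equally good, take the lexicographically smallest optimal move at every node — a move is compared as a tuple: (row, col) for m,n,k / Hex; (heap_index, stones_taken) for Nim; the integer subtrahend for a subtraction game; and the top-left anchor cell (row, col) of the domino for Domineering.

[.#../.#../....] H move#1: H02:-1/.###/.#../...., H12:+1/.#../.###/....*, H20:-1/.#../.#../##.., H21:-1/.#../.#../.##., H22:-1/.#../.#../..##
[.#../.###/....] V move#2: V00:-1/##../####/....*, V10:-1/.#../####/#...
[##../####/....] H move#3: H02:+1/####/####/....*, H20:+1/##../####/##.., H21:+1/##../####/.##., H22:+1/##../####/..##
[####/####/....] end (terminal -1, V#4); searched .#../.#../.... to 6

PV length from [.#../.#../....]: 3 plies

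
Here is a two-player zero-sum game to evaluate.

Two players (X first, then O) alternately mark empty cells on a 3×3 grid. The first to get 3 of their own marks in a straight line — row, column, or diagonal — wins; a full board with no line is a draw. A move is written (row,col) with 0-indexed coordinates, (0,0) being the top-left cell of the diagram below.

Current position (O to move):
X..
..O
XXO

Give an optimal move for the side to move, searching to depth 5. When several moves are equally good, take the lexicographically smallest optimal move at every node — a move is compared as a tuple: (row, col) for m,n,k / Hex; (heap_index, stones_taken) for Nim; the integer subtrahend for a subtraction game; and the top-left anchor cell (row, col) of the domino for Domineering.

O's best at [X../..O/XXO]: (0,2)

p1 O@[X../..O/XXO]: (0,1)[XO./..O/XXO]-1 (0,2)[X.O/..O/XXO]+1* (1,0)[X../O.O/XXO]+1 (1,1)[X../.OO/XXO]-1
p2 X@[X.O/..O/XXO] terminal -1; root [X../..O/XXO] d5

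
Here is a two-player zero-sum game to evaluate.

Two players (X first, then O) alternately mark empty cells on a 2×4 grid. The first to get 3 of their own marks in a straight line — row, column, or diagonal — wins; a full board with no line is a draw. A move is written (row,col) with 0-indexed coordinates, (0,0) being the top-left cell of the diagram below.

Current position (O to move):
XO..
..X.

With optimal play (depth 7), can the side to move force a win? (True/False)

p1 O@[XO../..X.]: (0,2)[XOO./..X.]+0* (0,3)[XO.O/..X.]+0 (1,0)[XO../O.X.]+0 (1,1)[XO../.OX.]+0 (1,3)[XO../..XO]+0
p2 X@[XOO./..X.]: (0,3)[XOOX/..X.]+0* (1,0)[XOO./X.X.]-1 (1,1)[XOO./.XX.]-1 (1,3)[XOO./..XX]-1
p3 O@[XOOX/..X.]: (1,0)[XOOX/O.X.]+0* (1,1)[XOOX/.OX.]+0 (1,3)[XOOX/..XO]+0
p4 X@[XOOX/O.X.]: (1,1)[XOOX/OXX.]+0* (1,3)[XOOX/O.XX]+0
p5 O@[XOOX/OXX.]: (1,3)[XOOX/OXXO]+0*
p6 X@[XOOX/OXXO] terminal +0; root [XO../..X.] d7

O winning at [XO../..X.]: False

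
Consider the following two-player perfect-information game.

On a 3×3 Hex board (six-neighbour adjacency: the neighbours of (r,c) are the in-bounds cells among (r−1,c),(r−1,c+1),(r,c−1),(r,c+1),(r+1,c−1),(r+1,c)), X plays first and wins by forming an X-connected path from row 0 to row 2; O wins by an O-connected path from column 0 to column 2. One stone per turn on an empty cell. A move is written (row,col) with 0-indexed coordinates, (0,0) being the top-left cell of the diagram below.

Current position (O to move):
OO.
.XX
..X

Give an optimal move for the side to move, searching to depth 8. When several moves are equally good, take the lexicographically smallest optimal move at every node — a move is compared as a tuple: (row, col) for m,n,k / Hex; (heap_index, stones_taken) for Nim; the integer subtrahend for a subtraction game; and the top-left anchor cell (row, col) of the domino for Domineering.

O's best at [OO./.XX/..X]: (0,2)

ply 1, O at OO./.XX/..X | (0,2)=+1→OOO/.XX/..X*; (1,0)=-1→OO./OXX/..X; (2,0)=-1→OO./.XX/O.X; (2,1)=-1→OO./.XX/.OX
ply 2: OOO/.XX/..X is terminal -1 (X); from OO./.XX/..X depth 8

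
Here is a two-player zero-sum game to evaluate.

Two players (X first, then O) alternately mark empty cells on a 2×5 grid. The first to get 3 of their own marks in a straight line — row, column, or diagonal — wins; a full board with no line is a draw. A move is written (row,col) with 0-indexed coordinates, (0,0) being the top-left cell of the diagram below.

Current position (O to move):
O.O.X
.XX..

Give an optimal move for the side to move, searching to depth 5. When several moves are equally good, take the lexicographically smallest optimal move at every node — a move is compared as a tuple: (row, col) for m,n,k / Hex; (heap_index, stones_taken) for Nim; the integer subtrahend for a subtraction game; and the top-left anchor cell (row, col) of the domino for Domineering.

[O.O.X/.XX..] O move#1: (0,1):+1/OOO.X/.XX..*, (0,3):-1/O.OOX/.XX.., (1,0):-1/O.O.X/OXX.., (1,3):-1/O.O.X/.XXO., (1,4):-1/O.O.X/.XX.O
[OOO.X/.XX..] end (terminal -1, X#2); searched O.O.X/.XX.. to 5

O's best at [O.O.X/.XX..]: (0,1)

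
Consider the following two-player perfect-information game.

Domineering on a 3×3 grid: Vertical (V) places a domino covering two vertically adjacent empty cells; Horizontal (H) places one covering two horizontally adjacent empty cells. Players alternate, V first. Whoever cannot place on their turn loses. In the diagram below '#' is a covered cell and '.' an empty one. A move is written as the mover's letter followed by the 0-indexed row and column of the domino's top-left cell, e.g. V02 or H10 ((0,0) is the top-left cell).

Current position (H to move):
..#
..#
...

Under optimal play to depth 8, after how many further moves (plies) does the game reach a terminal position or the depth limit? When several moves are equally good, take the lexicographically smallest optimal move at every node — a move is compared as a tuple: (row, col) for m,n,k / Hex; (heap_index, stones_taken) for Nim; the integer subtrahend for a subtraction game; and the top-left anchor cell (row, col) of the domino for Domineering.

PV length from [..#/..#/...]: 1 ply

[..#/..#/...] H move#1: H00:-1/###/..#/..., H10:+1/..#/###/...*, H20:-1/..#/..#/##., H21:-1/..#/..#/.##
[..#/###/...] end (terminal -1, V#2); searched ..#/..#/... to 8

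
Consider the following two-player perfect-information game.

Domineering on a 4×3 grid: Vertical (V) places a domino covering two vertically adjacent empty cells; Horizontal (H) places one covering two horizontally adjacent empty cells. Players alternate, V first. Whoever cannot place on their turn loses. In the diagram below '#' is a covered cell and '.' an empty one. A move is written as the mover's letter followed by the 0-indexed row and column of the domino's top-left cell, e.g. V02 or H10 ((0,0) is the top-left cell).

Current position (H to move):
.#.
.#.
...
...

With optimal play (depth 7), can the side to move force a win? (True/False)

H winning at [.#./.#./.../...]: False

p1 H@[.#./.#./.../...]: H20[.#./.#./##./...]-1* H21[.#./.#./.##/...]-1 H30[.#./.#./.../##.]-1 H31[.#./.#./.../.##]-1
p2 V@[.#./.#./##./...]: V00[##./##./##./...]+1* V02[.##/.##/##./...]+1 V12[.#./.##/###/...]+1 V22[.#./.#./###/..#]+1
p3 H@[##./##./##./...]: H30[##./##./##./##.]-1* H31[##./##./##./.##]-1
p4 V@[##./##./##./##.]: V02[###/###/##./##.]+1* V12[##./###/###/##.]+1 V22[##./##./###/###]+1
p5 H@[###/###/##./##.] terminal -1; root [.#./.#./.../...] d7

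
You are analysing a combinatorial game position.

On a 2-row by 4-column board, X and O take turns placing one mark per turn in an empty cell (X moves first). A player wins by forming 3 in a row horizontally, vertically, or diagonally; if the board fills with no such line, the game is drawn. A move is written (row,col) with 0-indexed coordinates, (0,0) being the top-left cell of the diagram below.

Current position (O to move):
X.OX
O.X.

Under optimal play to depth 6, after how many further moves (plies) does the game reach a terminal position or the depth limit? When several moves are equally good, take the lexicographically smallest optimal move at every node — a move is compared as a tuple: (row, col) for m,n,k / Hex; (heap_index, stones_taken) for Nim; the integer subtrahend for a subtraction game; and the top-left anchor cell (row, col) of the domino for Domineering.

[X.OX/O.X.] O move#1: (0,1):+0/XOOX/O.X.*, (1,1):+0/X.OX/OOX., (1,3):+0/X.OX/O.XO
[XOOX/O.X.] X move#2: (1,1):+0/XOOX/OXX.*, (1,3):+0/XOOX/O.XX
[XOOX/OXX.] O move#3: (1,3):+0/XOOX/OXXO*
[XOOX/OXXO] end (terminal +0, X#4); searched X.OX/O.X. to 6

PV length from [X.OX/O.X.]: 3 plies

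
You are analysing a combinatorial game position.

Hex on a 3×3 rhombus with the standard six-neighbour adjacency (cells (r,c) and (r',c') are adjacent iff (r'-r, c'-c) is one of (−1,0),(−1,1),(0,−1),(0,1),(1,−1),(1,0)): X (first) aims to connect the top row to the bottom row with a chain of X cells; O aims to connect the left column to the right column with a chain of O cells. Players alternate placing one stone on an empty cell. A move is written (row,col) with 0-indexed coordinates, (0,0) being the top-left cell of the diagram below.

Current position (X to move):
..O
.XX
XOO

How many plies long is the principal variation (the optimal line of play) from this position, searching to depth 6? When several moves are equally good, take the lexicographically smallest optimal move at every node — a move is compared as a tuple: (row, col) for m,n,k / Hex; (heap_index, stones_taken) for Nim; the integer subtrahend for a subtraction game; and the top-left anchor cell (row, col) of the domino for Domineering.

PV length from [..O/.XX/XOO]: 3 plies

[..O/.XX/XOO] X move#1: (0,0):+1/X.O/.XX/XOO*, (0,1):+1/.XO/.XX/XOO, (1,0):+1/..O/XXX/XOO
[X.O/.XX/XOO] O move#2: (0,1):-1/XOO/.XX/XOO*, (1,0):-1/X.O/OXX/XOO
[XOO/.XX/XOO] X move#3: (1,0):+1/XOO/XXX/XOO*
[XOO/XXX/XOO] end (terminal -1, O#4); searched ..O/.XX/XOO to 6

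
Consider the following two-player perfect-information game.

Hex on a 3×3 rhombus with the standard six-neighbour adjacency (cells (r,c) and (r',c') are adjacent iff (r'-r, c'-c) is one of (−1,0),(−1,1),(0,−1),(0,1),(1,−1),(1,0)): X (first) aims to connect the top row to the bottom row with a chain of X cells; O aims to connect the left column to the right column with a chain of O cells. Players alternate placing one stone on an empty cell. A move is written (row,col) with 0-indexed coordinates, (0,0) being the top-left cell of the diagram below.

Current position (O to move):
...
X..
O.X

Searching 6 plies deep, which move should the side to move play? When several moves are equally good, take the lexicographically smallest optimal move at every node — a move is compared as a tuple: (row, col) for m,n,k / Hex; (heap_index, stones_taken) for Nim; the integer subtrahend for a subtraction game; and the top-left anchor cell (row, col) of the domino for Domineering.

O's best at [.../X../O.X]: (1,1)

[.../X../O.X] O move#1: (0,0):-1/O../X../O.X, (0,1):-1/.O./X../O.X, (0,2):-1/..O/X../O.X, (1,1):+1/.../XO./O.X*, (1,2):+1/.../X.O/O.X, (2,1):-1/.../X../OOX
[.../XO./O.X] X move#2: (0,0):-1/X../XO./O.X*, (0,1):-1/.X./XO./O.X, (0,2):-1/..X/XO./O.X, (1,2):-1/.../XOX/O.X, (2,1):-1/.../XO./OXX
[X../XO./O.X] O move#3: (0,1):+1/XO./XO./O.X*, (0,2):+1/X.O/XO./O.X, (1,2):+1/X../XOO/O.X, (2,1):+1/X../XO./OOX
[XO./XO./O.X] X move#4: (0,2):-1/XOX/XO./O.X*, (1,2):-1/XO./XOX/O.X, (2,1):-1/XO./XO./OXX
[XOX/XO./O.X] O move#5: (1,2):+1/XOX/XOO/O.X*, (2,1):-1/XOX/XO./OOX
[XOX/XOO/O.X] end (terminal -1, X#6); searched .../X../O.X to 6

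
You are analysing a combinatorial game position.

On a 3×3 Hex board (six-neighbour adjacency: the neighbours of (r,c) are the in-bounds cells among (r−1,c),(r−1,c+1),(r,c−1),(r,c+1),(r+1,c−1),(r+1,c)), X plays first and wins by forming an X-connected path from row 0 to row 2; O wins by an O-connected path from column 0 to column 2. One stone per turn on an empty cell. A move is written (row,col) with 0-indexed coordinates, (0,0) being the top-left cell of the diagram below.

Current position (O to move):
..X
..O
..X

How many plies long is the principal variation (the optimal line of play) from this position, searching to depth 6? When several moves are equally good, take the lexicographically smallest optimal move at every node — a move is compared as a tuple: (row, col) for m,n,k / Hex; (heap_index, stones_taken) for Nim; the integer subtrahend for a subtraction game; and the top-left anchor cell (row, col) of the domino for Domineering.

ply 1, O at ..X/..O/..X | (0,0)=-1→O.X/..O/..X; (0,1)=-1→.OX/..O/..X; (1,0)=-1→..X/O.O/..X; (1,1)=+1→..X/.OO/..X*; (2,0)=+1→..X/..O/O.X; (2,1)=-1→..X/..O/.OX
ply 2, X at ..X/.OO/..X | (0,0)=-1→X.X/.OO/..X*; (0,1)=-1→.XX/.OO/..X; (1,0)=-1→..X/XOO/..X; (2,0)=-1→..X/.OO/X.X; (2,1)=-1→..X/.OO/.XX
ply 3, O at X.X/.OO/..X | (0,1)=+1→XOX/.OO/..X*; (1,0)=+1→X.X/OOO/..X; (2,0)=+1→X.X/.OO/O.X; (2,1)=+1→X.X/.OO/.OX
ply 4, X at XOX/.OO/..X | (1,0)=-1→XOX/XOO/..X*; (2,0)=-1→XOX/.OO/X.X; (2,1)=-1→XOX/.OO/.XX
ply 5, O at XOX/XOO/..X | (2,0)=+1→XOX/XOO/O.X*; (2,1)=-1→XOX/XOO/.OX
ply 6: XOX/XOO/O.X is terminal -1 (X); from ..X/..O/..X depth 6

PV length from [..X/..O/..X]: 5 plies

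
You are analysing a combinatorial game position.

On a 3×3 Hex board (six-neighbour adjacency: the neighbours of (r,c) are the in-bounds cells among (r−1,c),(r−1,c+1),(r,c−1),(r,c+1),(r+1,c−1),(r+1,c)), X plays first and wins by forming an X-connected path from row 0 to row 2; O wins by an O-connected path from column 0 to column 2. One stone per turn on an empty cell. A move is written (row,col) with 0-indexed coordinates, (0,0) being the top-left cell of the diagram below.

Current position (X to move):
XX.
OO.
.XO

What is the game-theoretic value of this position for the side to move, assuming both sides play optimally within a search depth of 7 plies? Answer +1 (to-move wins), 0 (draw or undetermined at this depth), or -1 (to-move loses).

value(XX./OO./.XO, X) = -1

p1 X@[XX./OO./.XO]: (0,2)[XXX/OO./.XO]-1* (1,2)[XX./OOX/.XO]-1 (2,0)[XX./OO./XXO]-1
p2 O@[XXX/OO./.XO]: (1,2)[XXX/OOO/.XO]+1* (2,0)[XXX/OO./OXO]-1
p3 X@[XXX/OOO/.XO] terminal -1; root [XX./OO./.XO] d7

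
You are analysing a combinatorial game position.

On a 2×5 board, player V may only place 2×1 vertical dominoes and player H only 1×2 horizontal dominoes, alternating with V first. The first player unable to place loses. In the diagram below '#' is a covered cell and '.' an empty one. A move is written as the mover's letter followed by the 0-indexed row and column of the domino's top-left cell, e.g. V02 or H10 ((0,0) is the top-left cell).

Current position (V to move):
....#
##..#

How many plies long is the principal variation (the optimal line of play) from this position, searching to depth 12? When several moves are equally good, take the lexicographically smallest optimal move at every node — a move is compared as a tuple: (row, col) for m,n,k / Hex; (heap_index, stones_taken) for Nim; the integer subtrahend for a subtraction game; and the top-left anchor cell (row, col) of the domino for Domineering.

p1 V@[....#/##..#]: V02[..#.#/###.#]+1* V03[...##/##.##]-1
p2 H@[..#.#/###.#]: H00[###.#/###.#]-1*
p3 V@[###.#/###.#]: V03[#####/#####]+1*
p4 H@[#####/#####] terminal -1; root [....#/##..#] d12

PV length from [....#/##..#]: 3 plies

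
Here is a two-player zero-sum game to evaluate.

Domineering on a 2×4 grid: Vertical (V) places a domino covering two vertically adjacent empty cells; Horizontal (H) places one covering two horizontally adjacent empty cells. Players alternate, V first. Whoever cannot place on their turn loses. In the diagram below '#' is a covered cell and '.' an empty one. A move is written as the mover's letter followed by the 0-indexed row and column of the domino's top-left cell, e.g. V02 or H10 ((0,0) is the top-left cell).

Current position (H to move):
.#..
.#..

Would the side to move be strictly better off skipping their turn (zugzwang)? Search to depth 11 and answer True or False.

zugzwang(.#../.#.., H) = False

p1 H@[.#../.#..]: H02[.###/.#..]+1* H12[.#../.###]+1
p2 V@[.###/.#..]: V00[####/##..]-1*
p3 H@[####/##..]: H12[####/####]+1*
p4 V@[####/####] terminal -1; root [.#../.#..] d11
pass branch (V moves first from the same position):
  | p1 V@[.#../.#..]: V00[##../##..]-1 V02[.##./.##.]+1* V03[.#.#/.#.#]+1
  | p2 H@[.##./.##.] terminal -1; root [.#../.#..] d11
H moving scores +1; H passing scores -1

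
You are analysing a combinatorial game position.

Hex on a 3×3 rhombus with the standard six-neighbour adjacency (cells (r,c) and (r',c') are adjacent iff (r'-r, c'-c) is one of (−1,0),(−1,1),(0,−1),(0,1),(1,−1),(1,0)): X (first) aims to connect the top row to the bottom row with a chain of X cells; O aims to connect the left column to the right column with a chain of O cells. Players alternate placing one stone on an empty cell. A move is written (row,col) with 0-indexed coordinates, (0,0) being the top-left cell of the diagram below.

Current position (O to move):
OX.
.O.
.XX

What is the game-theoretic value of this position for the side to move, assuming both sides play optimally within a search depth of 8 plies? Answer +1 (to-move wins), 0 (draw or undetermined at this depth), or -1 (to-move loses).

value(OX./.O./.XX, O) = +1

[OX./.O./.XX] O move#1: (0,2):+1/OXO/.O./.XX*, (1,0):+1/OX./OO./.XX, (1,2):+1/OX./.OO/.XX, (2,0):+1/OX./.O./OXX
[OXO/.O./.XX] X move#2: (1,0):-1/OXO/XO./.XX*, (1,2):-1/OXO/.OX/.XX, (2,0):-1/OXO/.O./XXX
[OXO/XO./.XX] O move#3: (1,2):-1/OXO/XOO/.XX, (2,0):+1/OXO/XO./OXX*
[OXO/XO./OXX] end (terminal -1, X#4); searched OX./.O./.XX to 8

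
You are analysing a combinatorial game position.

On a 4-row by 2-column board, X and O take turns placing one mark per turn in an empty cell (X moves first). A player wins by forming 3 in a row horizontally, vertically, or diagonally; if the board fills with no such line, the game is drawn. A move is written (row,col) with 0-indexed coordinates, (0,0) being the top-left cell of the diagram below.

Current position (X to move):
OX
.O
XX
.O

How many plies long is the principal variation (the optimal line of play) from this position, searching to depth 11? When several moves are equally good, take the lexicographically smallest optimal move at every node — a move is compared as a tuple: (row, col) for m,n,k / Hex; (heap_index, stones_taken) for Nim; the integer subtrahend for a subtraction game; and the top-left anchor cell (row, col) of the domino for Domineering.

p1 X@[OX/.O/XX/.O]: (1,0)[OX/XO/XX/.O]+0* (3,0)[OX/.O/XX/XO]+0
p2 O@[OX/XO/XX/.O]: (3,0)[OX/XO/XX/OO]+0*
p3 X@[OX/XO/XX/OO] terminal +0; root [OX/.O/XX/.O] d11

PV length from [OX/.O/XX/.O]: 2 plies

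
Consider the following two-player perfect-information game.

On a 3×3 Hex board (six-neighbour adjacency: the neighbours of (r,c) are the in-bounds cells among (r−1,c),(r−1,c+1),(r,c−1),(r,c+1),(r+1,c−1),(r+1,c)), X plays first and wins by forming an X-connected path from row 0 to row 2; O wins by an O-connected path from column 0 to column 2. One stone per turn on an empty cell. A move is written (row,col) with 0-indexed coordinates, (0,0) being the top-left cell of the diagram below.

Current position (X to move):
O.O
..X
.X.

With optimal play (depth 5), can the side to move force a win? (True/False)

ply 1, X at O.O/..X/.X. | (0,1)=-1→OXO/..X/.X.*; (1,0)=-1→O.O/X.X/.X.; (1,1)=-1→O.O/.XX/.X.; (2,0)=-1→O.O/..X/XX.; (2,2)=-1→O.O/..X/.XX
ply 2, O at OXO/..X/.X. | (1,0)=-1→OXO/O.X/.X.; (1,1)=+1→OXO/.OX/.X.*; (2,0)=-1→OXO/..X/OX.; (2,2)=-1→OXO/..X/.XO
ply 3, X at OXO/.OX/.X. | (1,0)=-1→OXO/XOX/.X.*; (2,0)=-1→OXO/.OX/XX.; (2,2)=-1→OXO/.OX/.XX
ply 4, O at OXO/XOX/.X. | (2,0)=+1→OXO/XOX/OX.*; (2,2)=-1→OXO/XOX/.XO
ply 5: OXO/XOX/OX. is terminal -1 (X); from O.O/..X/.X. depth 5

X winning at [O.O/..X/.X.]: False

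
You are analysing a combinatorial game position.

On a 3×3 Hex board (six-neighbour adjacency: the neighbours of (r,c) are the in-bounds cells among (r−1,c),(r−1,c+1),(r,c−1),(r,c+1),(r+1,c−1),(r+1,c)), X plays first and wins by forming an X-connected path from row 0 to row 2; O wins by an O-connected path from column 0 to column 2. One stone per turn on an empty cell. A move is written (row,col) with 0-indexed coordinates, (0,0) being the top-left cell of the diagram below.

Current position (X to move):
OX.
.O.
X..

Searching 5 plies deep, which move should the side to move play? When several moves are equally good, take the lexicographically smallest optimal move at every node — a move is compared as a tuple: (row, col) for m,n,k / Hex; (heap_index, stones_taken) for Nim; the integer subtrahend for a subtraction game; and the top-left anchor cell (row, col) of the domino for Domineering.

[OX./.O./X..] X move#1: (0,2):+1/OXX/.O./X..*, (1,0):+1/OX./XO./X.., (1,2):+1/OX./.OX/X.., (2,1):-1/OX./.O./XX., (2,2):-1/OX./.O./X.X
[OXX/.O./X..] O move#2: (1,0):-1/OXX/OO./X..*, (1,2):-1/OXX/.OO/X.., (2,1):-1/OXX/.O./XO., (2,2):-1/OXX/.O./X.O
[OXX/OO./X..] X move#3: (1,2):+1/OXX/OOX/X..*, (2,1):-1/OXX/OO./XX., (2,2):-1/OXX/OO./X.X
[OXX/OOX/X..] O move#4: (2,1):-1/OXX/OOX/XO.*, (2,2):-1/OXX/OOX/X.O
[OXX/OOX/XO.] X move#5: (2,2):+1/OXX/OOX/XOX*
[OXX/OOX/XOX] end (terminal -1, O#6); searched OX./.O./X.. to 5

X's best at [OX./.O./X..]: (0,2)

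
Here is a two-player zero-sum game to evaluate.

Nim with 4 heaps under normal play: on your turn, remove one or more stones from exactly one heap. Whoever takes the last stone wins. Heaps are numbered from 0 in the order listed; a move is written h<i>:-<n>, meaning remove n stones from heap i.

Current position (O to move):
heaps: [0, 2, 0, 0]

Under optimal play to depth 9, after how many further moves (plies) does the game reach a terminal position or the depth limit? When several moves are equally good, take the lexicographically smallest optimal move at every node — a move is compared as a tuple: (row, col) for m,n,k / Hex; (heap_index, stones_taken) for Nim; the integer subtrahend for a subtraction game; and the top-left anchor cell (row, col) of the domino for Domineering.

PV length from [(0,2,0,0)]: 1 ply

p1 O@[(0,2,0,0)]: h1:-1[(0,1,0,0)]-1 h1:-2[(0,0,0,0)]+1*
p2 X@[(0,0,0,0)] terminal -1; root [(0,2,0,0)] d9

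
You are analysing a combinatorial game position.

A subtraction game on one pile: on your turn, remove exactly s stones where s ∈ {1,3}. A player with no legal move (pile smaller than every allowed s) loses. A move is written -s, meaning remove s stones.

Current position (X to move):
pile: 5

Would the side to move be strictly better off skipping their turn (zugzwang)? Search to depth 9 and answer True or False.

ply 1, X at 5 | -1=+1→4*; -3=+1→2
ply 2, O at 4 | -1=-1→3*; -3=-1→1
ply 3, X at 3 | -1=+1→2*; -3=+1→0
ply 4, O at 2 | -1=-1→1*
ply 5, X at 1 | -1=+1→0*
ply 6: 0 is terminal -1 (O); from 5 depth 9
pass branch (O moves first from the same position):
  | ply 1, O at 5 | -1=+1→4*; -3=+1→2
  | ply 2, X at 4 | -1=-1→3*; -3=-1→1
  | ply 3, O at 3 | -1=+1→2*; -3=+1→0
  | ply 4, X at 2 | -1=-1→1*
  | ply 5, O at 1 | -1=+1→0*
  | ply 6: 0 is terminal -1 (X); from 5 depth 9
X moving scores +1; X passing scores -1

zugzwang(5, X) = False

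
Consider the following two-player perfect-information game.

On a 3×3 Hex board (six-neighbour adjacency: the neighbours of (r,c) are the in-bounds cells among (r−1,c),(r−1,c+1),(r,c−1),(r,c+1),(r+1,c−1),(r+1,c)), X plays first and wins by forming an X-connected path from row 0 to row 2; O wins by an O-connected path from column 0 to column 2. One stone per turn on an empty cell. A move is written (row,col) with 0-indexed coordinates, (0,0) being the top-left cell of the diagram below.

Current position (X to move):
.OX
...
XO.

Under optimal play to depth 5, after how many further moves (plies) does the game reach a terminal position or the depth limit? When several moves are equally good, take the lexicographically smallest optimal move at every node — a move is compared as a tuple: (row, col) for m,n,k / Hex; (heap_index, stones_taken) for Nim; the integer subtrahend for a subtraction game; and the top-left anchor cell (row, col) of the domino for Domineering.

PV length from [.OX/.../XO.]: 3 plies

[.OX/.../XO.] X move#1: (0,0):+1/XOX/.../XO.*, (1,0):+1/.OX/X../XO., (1,1):+1/.OX/.X./XO., (1,2):+1/.OX/..X/XO., (2,2):+1/.OX/.../XOX
[XOX/.../XO.] O move#2: (1,0):-1/XOX/O../XO.*, (1,1):-1/XOX/.O./XO., (1,2):-1/XOX/..O/XO., (2,2):-1/XOX/.../XOO
[XOX/O../XO.] X move#3: (1,1):+1/XOX/OX./XO.*, (1,2):+1/XOX/O.X/XO., (2,2):+1/XOX/O../XOX
[XOX/OX./XO.] end (terminal -1, O#4); searched .OX/.../XO. to 5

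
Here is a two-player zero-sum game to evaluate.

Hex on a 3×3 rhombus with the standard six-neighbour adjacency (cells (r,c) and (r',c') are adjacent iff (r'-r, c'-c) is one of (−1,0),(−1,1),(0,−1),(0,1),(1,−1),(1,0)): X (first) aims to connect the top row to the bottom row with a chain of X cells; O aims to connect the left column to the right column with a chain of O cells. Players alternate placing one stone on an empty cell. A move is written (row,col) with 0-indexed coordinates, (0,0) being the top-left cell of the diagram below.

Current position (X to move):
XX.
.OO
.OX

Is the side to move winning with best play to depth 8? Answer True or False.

ply 1, X at XX./.OO/.OX | (0,2)=-1→XXX/.OO/.OX*; (1,0)=-1→XX./XOO/.OX; (2,0)=-1→XX./.OO/XOX
ply 2, O at XXX/.OO/.OX | (1,0)=+1→XXX/OOO/.OX*; (2,0)=+1→XXX/.OO/OOX
ply 3: XXX/OOO/.OX is terminal -1 (X); from XX./.OO/.OX depth 8

X winning at [XX./.OO/.OX]: False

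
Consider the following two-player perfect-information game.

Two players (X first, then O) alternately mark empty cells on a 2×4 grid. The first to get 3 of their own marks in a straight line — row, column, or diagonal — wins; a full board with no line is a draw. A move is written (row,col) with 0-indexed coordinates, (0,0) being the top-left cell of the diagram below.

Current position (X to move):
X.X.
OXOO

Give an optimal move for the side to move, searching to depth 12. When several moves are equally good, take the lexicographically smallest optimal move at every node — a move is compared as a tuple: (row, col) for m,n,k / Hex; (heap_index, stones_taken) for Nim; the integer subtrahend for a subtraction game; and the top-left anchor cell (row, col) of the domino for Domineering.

ply 1, X at X.X./OXOO | (0,1)=+1→XXX./OXOO*; (0,3)=+0→X.XX/OXOO
ply 2: XXX./OXOO is terminal -1 (O); from X.X./OXOO depth 12

X's best at [X.X./OXOO]: (0,1)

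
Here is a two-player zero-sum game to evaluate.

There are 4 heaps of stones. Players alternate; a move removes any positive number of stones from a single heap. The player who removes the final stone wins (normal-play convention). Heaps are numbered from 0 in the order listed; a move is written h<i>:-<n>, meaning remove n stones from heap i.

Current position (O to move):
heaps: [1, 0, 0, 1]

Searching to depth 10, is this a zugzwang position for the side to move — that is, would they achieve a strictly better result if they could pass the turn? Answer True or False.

zugzwang((1,0,0,1), O) = True

[(1,0,0,1)] O move#1: h0:-1:-1/(0,0,0,1)*, h3:-1:-1/(1,0,0,0)
[(0,0,0,1)] X move#2: h3:-1:+1/(0,0,0,0)*
[(0,0,0,0)] end (terminal -1, O#3); searched (1,0,0,1) to 10
if O skipped the turn, X would face:
~ [(1,0,0,1)] X move#1: h0:-1:-1/(0,0,0,1)*, h3:-1:-1/(1,0,0,0)
~ [(0,0,0,1)] O move#2: h3:-1:+1/(0,0,0,0)*
~ [(0,0,0,0)] end (terminal -1, X#3); searched (1,0,0,1) to 10
compare (O): move=-1 vs pass=+1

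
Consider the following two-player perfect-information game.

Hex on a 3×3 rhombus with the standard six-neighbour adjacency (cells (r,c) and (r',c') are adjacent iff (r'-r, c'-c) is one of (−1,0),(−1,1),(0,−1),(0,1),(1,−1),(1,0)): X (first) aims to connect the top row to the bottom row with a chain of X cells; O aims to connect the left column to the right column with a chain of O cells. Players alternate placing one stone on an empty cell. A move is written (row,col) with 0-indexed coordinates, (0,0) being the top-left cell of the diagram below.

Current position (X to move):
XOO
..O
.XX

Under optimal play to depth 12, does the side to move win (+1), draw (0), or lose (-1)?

value(XOO/..O/.XX, X) = +1

p1 X@[XOO/..O/.XX]: (1,0)[XOO/X.O/.XX]+1* (1,1)[XOO/.XO/.XX]-1 (2,0)[XOO/..O/XXX]-1
p2 O@[XOO/X.O/.XX]: (1,1)[XOO/XOO/.XX]-1* (2,0)[XOO/X.O/OXX]-1
p3 X@[XOO/XOO/.XX]: (2,0)[XOO/XOO/XXX]+1*
p4 O@[XOO/XOO/XXX] terminal -1; root [XOO/..O/.XX] d12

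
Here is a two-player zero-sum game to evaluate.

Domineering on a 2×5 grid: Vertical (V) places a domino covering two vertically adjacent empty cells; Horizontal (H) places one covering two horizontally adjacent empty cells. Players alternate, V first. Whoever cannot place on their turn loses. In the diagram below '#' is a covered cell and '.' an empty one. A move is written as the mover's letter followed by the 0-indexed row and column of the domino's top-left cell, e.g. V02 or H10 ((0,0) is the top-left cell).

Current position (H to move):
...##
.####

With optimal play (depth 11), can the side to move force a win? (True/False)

ply 1, H at ...##/.#### | H00=+1→##.##/.####*; H01=-1→.####/.####
ply 2: ##.##/.#### is terminal -1 (V); from ...##/.#### depth 11

H winning at [...##/.####]: True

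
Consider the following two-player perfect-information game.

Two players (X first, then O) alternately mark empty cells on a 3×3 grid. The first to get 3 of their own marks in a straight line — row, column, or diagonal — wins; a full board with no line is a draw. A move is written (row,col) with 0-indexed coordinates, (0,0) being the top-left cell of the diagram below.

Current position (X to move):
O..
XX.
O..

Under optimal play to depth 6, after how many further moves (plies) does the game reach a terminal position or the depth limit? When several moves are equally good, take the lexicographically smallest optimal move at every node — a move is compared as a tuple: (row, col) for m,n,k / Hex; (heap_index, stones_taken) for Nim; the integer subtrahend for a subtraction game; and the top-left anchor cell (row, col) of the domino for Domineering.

p1 X@[O../XX./O..]: (0,1)[OX./XX./O..]+1* (0,2)[O.X/XX./O..]+0 (1,2)[O../XXX/O..]+1 (2,1)[O../XX./OX.]+1 (2,2)[O../XX./O.X]+0
p2 O@[OX./XX./O..]: (0,2)[OXO/XX./O..]-1* (1,2)[OX./XXO/O..]-1 (2,1)[OX./XX./OO.]-1 (2,2)[OX./XX./O.O]-1
p3 X@[OXO/XX./O..]: (1,2)[OXO/XXX/O..]+1* (2,1)[OXO/XX./OX.]+1 (2,2)[OXO/XX./O.X]+1
p4 O@[OXO/XXX/O..] terminal -1; root [O../XX./O..] d6

PV length from [O../XX./O..]: 3 plies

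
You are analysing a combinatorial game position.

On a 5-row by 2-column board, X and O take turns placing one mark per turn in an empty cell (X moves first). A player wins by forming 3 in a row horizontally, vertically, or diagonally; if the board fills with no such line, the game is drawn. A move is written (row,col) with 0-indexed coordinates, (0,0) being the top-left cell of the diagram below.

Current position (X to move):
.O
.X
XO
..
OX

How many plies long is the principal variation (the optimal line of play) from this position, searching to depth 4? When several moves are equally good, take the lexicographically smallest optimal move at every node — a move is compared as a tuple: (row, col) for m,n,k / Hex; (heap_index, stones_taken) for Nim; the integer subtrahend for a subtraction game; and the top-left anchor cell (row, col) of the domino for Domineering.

PV length from [.O/.X/XO/../OX]: 3 plies

ply 1, X at .O/.X/XO/../OX | (0,0)=+0→XO/.X/XO/../OX; (1,0)=+1→.O/XX/XO/../OX*; (3,0)=+0→.O/.X/XO/X./OX; (3,1)=+0→.O/.X/XO/.X/OX
ply 2, O at .O/XX/XO/../OX | (0,0)=-1→OO/XX/XO/../OX*; (3,0)=-1→.O/XX/XO/O./OX; (3,1)=-1→.O/XX/XO/.O/OX
ply 3, X at OO/XX/XO/../OX | (3,0)=+1→OO/XX/XO/X./OX*; (3,1)=+0→OO/XX/XO/.X/OX
ply 4: OO/XX/XO/X./OX is terminal -1 (O); from .O/.X/XO/../OX depth 4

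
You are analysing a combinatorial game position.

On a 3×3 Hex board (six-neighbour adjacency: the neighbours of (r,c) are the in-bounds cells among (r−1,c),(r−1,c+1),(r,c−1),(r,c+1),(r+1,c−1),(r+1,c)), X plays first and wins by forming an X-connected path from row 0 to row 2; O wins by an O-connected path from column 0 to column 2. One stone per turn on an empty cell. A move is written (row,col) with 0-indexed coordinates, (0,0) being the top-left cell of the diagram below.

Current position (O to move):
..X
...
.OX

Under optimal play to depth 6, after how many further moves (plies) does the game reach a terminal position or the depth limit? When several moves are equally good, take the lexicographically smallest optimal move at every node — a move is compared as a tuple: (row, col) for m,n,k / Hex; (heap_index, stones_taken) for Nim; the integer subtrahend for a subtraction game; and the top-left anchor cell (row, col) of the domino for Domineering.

p1 O@[..X/.../.OX]: (0,0)[O.X/.../.OX]-1* (0,1)[.OX/.../.OX]-1 (1,0)[..X/O../.OX]-1 (1,1)[..X/.O./.OX]-1 (1,2)[..X/..O/.OX]-1 (2,0)[..X/.../OOX]-1
p2 X@[O.X/.../.OX]: (0,1)[OXX/.../.OX]+1* (1,0)[O.X/X../.OX]+1 (1,1)[O.X/.X./.OX]+1 (1,2)[O.X/..X/.OX]+1 (2,0)[O.X/.../XOX]+1
p3 O@[OXX/.../.OX]: (1,0)[OXX/O../.OX]-1* (1,1)[OXX/.O./.OX]-1 (1,2)[OXX/..O/.OX]-1 (2,0)[OXX/.../OOX]-1
p4 X@[OXX/O../.OX]: (1,1)[OXX/OX./.OX]+1* (1,2)[OXX/O.X/.OX]+1 (2,0)[OXX/O../XOX]+1
p5 O@[OXX/OX./.OX]: (1,2)[OXX/OXO/.OX]-1* (2,0)[OXX/OX./OOX]-1
p6 X@[OXX/OXO/.OX]: (2,0)[OXX/OXO/XOX]+1*
p7 O@[OXX/OXO/XOX] terminal -1; root [..X/.../.OX] d6

PV length from [..X/.../.OX]: 6 plies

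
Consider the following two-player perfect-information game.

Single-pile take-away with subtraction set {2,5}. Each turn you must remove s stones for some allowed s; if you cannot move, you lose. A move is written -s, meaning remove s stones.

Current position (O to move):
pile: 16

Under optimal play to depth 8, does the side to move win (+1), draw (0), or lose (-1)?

ply 1, O at 16 | -2=+1→14*; -5=+1→11
ply 2, X at 14 | -2=-1→12*; -5=-1→9
ply 3, O at 12 | -2=-1→10; -5=+1→7*
ply 4, X at 7 | -2=-1→5*; -5=-1→2
ply 5, O at 5 | -2=-1→3; -5=+1→0*
ply 6: 0 is terminal -1 (X); from 16 depth 8

value(16, O) = +1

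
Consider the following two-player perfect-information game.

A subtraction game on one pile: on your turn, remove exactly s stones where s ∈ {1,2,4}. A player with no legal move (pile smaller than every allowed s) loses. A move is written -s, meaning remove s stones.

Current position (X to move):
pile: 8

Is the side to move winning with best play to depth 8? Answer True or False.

X winning at [8]: True

p1 X@[8]: -1[7]-1 -2[6]+1* -4[4]-1
p2 O@[6]: -1[5]-1* -2[4]-1 -4[2]-1
p3 X@[5]: -1[4]-1 -2[3]+1* -4[1]-1
p4 O@[3]: -1[2]-1* -2[1]-1
p5 X@[2]: -1[1]-1 -2[0]+1*
p6 O@[0] terminal -1; root [8] d8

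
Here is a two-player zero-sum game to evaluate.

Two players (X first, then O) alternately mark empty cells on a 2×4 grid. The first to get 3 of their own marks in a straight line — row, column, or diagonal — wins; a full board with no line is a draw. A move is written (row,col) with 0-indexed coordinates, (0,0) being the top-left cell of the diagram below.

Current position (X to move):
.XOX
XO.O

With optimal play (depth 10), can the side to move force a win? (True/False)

X winning at [.XOX/XO.O]: False

p1 X@[.XOX/XO.O]: (0,0)[XXOX/XO.O]-1 (1,2)[.XOX/XOXO]+0*
p2 O@[.XOX/XOXO]: (0,0)[OXOX/XOXO]+0*
p3 X@[OXOX/XOXO] terminal +0; root [.XOX/XO.O] d10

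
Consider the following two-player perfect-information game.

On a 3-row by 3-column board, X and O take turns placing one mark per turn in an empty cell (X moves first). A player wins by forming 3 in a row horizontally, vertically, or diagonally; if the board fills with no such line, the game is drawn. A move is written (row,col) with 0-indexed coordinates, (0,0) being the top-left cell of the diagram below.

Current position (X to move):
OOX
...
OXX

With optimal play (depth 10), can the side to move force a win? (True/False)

X winning at [OOX/.../OXX]: True

p1 X@[OOX/.../OXX]: (1,0)[OOX/X../OXX]+0 (1,1)[OOX/.X./OXX]-1 (1,2)[OOX/..X/OXX]+1*
p2 O@[OOX/..X/OXX] terminal -1; root [OOX/.../OXX] d10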